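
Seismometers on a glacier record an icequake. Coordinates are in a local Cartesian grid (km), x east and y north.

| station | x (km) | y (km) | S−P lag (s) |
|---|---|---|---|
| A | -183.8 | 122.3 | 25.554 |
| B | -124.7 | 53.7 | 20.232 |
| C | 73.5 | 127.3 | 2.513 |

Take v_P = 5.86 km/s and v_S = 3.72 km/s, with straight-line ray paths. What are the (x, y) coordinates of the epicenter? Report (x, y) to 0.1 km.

Distance from S−P lag: d = Δt · v_P v_S / (v_P − v_S) = Δt · (5.86·3.72)/(5.86−3.72) ≈ 10.1865·Δt.
So d_A = 260.31, d_B = 206.09, d_C = 25.60 km.
Circle about each station: (x + 183.8)² + (y − 122.3)² = 260.31²; (x + 124.7)² + (y − 53.7)² = 206.09²; (x − 73.5)² + (y − 127.3)² = 25.60².
Subtracting pairs of circle equations eliminates x²+y² and gives linear equations (the radical axes):
118.2 x − 137.2 y = -5017.74
514.6 x + 10.0 y = 39973.75
Solving the 2×2 system: x ≈ 75.7, y ≈ 101.8 km.

(75.7, 101.8)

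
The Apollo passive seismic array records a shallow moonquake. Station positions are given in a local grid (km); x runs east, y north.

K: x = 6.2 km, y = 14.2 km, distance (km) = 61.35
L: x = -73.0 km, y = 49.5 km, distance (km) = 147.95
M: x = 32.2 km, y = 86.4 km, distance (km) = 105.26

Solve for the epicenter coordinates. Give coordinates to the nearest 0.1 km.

Circle about each station: (x − 6.2)² + (y − 14.2)² = 61.35²; (x + 73.0)² + (y − 49.5)² = 147.95²; (x − 32.2)² + (y − 86.4)² = 105.26².
Subtracting the K equation from the L and M equations removes the quadratic terms:
-158.4 x + 70.6 y = -10586.21
52.0 x + 144.4 y = 945.87
Solving the 2×2 system: x ≈ 60.1, y ≈ -15.1 km.

(60.1, -15.1)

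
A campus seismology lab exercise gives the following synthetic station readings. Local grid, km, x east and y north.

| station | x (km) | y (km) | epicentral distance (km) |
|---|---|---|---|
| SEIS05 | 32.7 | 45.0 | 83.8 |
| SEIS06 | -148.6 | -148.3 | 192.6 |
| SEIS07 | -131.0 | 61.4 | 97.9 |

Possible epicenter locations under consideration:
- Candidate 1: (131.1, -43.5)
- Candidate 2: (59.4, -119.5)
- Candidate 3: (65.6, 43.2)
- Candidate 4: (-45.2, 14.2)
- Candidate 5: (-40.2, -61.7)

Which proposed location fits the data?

Candidate 4

For each candidate, compare |candidate − station| to the reported distance:
Candidate 1: residuals SEIS05 48.5, SEIS06 106.1, SEIS07 184.4 → max 184.4 km
Candidate 2: residuals SEIS05 82.9, SEIS06 17.4, SEIS07 164.7 → max 164.7 km
Candidate 3: residuals SEIS05 50.9, SEIS06 94.7, SEIS07 99.5 → max 99.5 km
Candidate 4: residuals SEIS05 0.0, SEIS06 0.0, SEIS07 0.0 → max 0.0 km
Candidate 5: residuals SEIS05 45.4, SEIS06 53.9, SEIS07 55.1 → max 55.1 km
Only Candidate 4 has all residuals ≈ 0.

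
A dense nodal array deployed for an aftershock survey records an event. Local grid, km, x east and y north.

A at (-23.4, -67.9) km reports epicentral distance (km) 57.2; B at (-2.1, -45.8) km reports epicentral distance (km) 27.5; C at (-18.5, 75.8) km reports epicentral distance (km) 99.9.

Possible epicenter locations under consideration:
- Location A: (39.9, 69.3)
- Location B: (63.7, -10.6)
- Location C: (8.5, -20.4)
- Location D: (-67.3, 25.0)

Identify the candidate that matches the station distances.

Location C

For each candidate, compare |candidate − station| to the reported distance:
Location A: residuals A 93.9, B 95.0, C 41.1 → max 95.0 km
Location B: residuals A 47.1, B 47.1, C 19.4 → max 47.1 km
Location C: residuals A 0.0, B 0.0, C 0.0 → max 0.0 km
Location D: residuals A 45.6, B 68.7, C 29.5 → max 68.7 km
Only Location C has all residuals ≈ 0.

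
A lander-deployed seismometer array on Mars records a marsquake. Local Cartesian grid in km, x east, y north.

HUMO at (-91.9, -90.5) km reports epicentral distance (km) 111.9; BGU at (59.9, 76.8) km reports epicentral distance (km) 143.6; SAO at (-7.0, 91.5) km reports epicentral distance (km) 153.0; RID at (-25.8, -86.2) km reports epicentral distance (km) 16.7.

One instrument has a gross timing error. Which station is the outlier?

RID

Solve using three stations at a time. Using HUMO, BGU, SAO (subtract circle equations pairwise → linear system) gives (x, y) ≈ (15.7, -59.8).
Distances from that point to each station vs reported:
  HUMO: calculated 111.9 vs reported 111.9 → residual 0.0 km
  BGU: calculated 143.6 vs reported 143.6 → residual 0.0 km
  SAO: calculated 153.0 vs reported 153.0 → residual 0.0 km
  RID: calculated 49.2 vs reported 16.7 → residual 32.5 km
HUMO, BGU, SAO are mutually consistent (residuals ≈ 0); RID is off by 32.5 km.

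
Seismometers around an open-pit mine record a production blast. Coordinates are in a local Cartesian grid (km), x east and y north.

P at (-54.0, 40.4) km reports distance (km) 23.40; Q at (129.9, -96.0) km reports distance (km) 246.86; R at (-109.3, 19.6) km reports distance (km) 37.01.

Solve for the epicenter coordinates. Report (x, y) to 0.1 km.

Circle about each station: (x + 54.0)² + (y − 40.4)² = 23.40²; (x − 129.9)² + (y + 96.0)² = 246.86²; (x + 109.3)² + (y − 19.6)² = 37.01².
Subtracting the P equation from the Q and R equations removes the quadratic terms:
367.8 x − 272.8 y = -38850.45
-110.6 x − 41.6 y = 6960.31
Solving the 2×2 system: x ≈ -77.3, y ≈ 38.2 km.
Check against P (with the unrounded x, y): √((x + 54.0)²+(y − 40.4)²) = 23.40 ≈ 23.40 km. ✓

-77.3 km east, 38.2 km north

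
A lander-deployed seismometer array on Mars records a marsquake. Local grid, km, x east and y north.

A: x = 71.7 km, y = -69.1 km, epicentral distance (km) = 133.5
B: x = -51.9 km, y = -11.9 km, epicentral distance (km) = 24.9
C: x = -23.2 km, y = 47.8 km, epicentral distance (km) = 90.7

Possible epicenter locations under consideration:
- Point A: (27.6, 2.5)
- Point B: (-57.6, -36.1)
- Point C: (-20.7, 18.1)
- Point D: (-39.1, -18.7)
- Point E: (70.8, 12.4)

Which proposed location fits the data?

Point B

For each candidate, compare |candidate − station| to the reported distance:
Point A: residuals A 49.4, B 55.9, C 22.6 → max 55.9 km
Point B: residuals A 0.1, B 0.0, C 0.0 → max 0.1 km
Point C: residuals A 6.5, B 18.4, C 60.9 → max 60.9 km
Point D: residuals A 11.8, B 10.4, C 22.3 → max 22.3 km
Point E: residuals A 52.0, B 100.2, C 9.7 → max 100.2 km
Only Point B has all residuals ≈ 0.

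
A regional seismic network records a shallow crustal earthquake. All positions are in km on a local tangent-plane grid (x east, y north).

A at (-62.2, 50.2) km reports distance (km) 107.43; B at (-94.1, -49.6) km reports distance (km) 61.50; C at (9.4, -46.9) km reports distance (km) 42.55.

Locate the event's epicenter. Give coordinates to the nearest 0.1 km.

Circle about each station: (x + 62.2)² + (y − 50.2)² = 107.43²; (x + 94.1)² + (y + 49.6)² = 61.50²; (x − 9.4)² + (y + 46.9)² = 42.55².
Subtracting the A equation from the B and C equations removes the quadratic terms:
-63.8 x − 199.6 y = 12685.04
143.2 x − 194.2 y = 5629.79
Solving the 2×2 system: x ≈ -32.7, y ≈ -53.1 km.

-32.7 km east, -53.1 km north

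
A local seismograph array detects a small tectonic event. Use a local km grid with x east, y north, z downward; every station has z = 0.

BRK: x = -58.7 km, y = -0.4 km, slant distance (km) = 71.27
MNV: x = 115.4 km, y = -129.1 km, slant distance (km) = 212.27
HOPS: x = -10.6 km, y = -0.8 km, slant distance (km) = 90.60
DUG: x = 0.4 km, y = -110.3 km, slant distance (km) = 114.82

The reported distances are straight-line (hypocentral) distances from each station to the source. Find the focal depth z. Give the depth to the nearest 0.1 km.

Each station gives a sphere (x−x_i)² + (y−y_i)² + z² = d_i² (stations at z=0).
Subtracting the BRK sphere from MNV and HOPS: z² cancels, leaving linear equations in x and y:
348.2 x − 257.4 y = -13441.02
96.2 x − 0.8 y = -6461.80
Solving: x ≈ -67.495, y ≈ -39.087 km (keep extra digits for the depth step; rounded: -67.5, -39.1).
Then from the BRK sphere: z² = 71.27² − (x + 58.7)² − (y + 0.4)² with x = -67.495, y = -39.087, so z ≈ 59.206 ≈ 59.2 km.

depth ≈ 59.2 km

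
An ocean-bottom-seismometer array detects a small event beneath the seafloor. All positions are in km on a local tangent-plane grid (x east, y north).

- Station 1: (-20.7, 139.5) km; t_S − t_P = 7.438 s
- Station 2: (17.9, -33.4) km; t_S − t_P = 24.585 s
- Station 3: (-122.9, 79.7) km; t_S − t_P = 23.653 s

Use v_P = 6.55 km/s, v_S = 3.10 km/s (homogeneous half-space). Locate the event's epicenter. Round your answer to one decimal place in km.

12.7 km east, 111.2 km north

Distance from S−P lag: d = Δt · v_P v_S / (v_P − v_S) = Δt · (6.55·3.10)/(6.55−3.10) ≈ 5.8855·Δt.
So d_Station 1 = 43.78, d_Station 2 = 144.70, d_Station 3 = 139.21 km.
Circle about each station: (x + 20.7)² + (y − 139.5)² = 43.78²; (x − 17.9)² + (y + 33.4)² = 144.70²; (x + 122.9)² + (y − 79.7)² = 139.21².
Subtracting the Station 1 equation from the Station 2 and Station 3 equations removes the quadratic terms:
77.2 x − 345.8 y = -37474.17
-204.4 x − 119.6 y = -15894.98
Solving the 2×2 system: x ≈ 12.7, y ≈ 111.2 km.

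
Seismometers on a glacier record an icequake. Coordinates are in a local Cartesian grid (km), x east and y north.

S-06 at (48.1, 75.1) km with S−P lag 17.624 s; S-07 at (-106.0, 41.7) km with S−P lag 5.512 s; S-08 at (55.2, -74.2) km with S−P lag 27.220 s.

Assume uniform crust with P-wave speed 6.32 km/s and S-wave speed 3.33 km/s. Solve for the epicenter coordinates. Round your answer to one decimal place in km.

x ≈ -75.6 km, y ≈ 65.8 km

Distance from S−P lag: d = Δt · v_P v_S / (v_P − v_S) = Δt · (6.32·3.33)/(6.32−3.33) ≈ 7.0387·Δt.
So d_S-06 = 124.05, d_S-07 = 38.80, d_S-08 = 191.59 km.
Circle about each station: (x − 48.1)² + (y − 75.1)² = 124.05²; (x + 106.0)² + (y − 41.7)² = 38.80²; (x − 55.2)² + (y + 74.2)² = 191.59².
Subtracting the S-06 equation from the S-07 and S-08 equations removes the quadratic terms:
-308.2 x − 66.8 y = 18904.23
14.2 x − 298.6 y = -20719.27
Solving the 2×2 system: x ≈ -75.6, y ≈ 65.8 km.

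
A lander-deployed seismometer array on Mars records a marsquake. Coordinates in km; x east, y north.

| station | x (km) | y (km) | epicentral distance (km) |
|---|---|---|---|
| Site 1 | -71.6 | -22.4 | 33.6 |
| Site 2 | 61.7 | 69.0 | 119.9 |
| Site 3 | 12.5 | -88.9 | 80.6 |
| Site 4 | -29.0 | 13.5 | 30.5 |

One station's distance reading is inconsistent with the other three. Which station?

Site 1

Solve using three stations at a time. Using Site 2, Site 3, Site 4 (subtract circle equations pairwise → linear system) gives (x, y) ≈ (-22.5, -16.3).
Distances from that point to each station vs reported:
  Site 1: calculated 49.4 vs reported 33.6 → residual 15.8 km
  Site 2: calculated 119.9 vs reported 119.9 → residual 0.0 km
  Site 3: calculated 80.6 vs reported 80.6 → residual 0.0 km
  Site 4: calculated 30.5 vs reported 30.5 → residual 0.0 km
Site 2, Site 3, Site 4 are mutually consistent (residuals ≈ 0); Site 1 is off by 15.8 km.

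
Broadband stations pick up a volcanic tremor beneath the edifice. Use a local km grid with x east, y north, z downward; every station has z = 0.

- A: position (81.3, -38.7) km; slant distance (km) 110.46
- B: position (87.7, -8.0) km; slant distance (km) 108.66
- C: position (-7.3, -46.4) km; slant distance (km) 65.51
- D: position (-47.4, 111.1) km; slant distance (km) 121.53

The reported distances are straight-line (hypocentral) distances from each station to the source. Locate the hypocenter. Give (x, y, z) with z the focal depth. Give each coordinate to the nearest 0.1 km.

Each station gives a sphere (x−x_i)² + (y−y_i)² + z² = d_i² (stations at z=0).
Subtracting the A sphere from B and C: z² cancels, leaving linear equations in x and y:
12.8 x + 61.4 y = 42.33
-177.2 x − 15.4 y = 2008.72
Solving: x ≈ -11.606, y ≈ 3.109 km (keep extra digits for the depth step; rounded: -11.6, 3.1).
Then from the A sphere: z² = 110.46² − (x − 81.3)² − (y + 38.7)² with x = -11.606, y = 3.109, so z ≈ 42.684 ≈ 42.7 km.

x ≈ -11.6 km, y ≈ 3.1 km, depth ≈ 42.7 km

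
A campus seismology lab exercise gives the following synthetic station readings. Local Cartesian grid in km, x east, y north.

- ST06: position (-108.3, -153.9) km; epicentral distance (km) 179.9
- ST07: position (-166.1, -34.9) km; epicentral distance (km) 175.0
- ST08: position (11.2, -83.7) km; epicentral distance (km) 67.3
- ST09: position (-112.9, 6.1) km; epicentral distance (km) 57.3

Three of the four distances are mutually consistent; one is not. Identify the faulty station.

ST09

Solve using three stations at a time. Using ST06, ST07, ST08 (subtract circle equations pairwise → linear system) gives (x, y) ≈ (7.9, -16.6).
Distances from that point to each station vs reported:
  ST06: calculated 179.8 vs reported 179.9 → residual 0.1 km
  ST07: calculated 174.9 vs reported 175.0 → residual 0.1 km
  ST08: calculated 67.2 vs reported 67.3 → residual 0.1 km
  ST09: calculated 122.9 vs reported 57.3 → residual 65.6 km
ST06, ST07, ST08 are mutually consistent (residuals ≈ 0); ST09 is off by 65.6 km.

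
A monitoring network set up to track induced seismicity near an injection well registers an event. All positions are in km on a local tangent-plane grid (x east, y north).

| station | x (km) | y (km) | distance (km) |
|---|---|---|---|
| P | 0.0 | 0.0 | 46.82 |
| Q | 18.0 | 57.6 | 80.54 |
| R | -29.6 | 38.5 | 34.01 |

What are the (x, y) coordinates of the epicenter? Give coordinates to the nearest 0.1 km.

Circle about each station: x² + y² = 46.82²; (x − 18.0)² + (y − 57.6)² = 80.54²; (x + 29.6)² + (y − 38.5)² = 34.01².
Subtracting the P equation from the Q and R equations removes the quadratic terms:
36.0 x + 115.2 y = -652.82
-59.2 x + 77.0 y = 3393.84
Solving the 2×2 system: x ≈ -46.0, y ≈ 8.7 km.

x ≈ -46.0 km, y ≈ 8.7 km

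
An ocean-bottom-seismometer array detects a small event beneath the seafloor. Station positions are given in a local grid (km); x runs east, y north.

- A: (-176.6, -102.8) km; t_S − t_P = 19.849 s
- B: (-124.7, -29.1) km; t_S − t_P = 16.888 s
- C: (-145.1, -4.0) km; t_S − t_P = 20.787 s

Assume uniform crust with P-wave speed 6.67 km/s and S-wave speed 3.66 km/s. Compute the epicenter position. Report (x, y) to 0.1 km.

Distance from S−P lag: d = Δt · v_P v_S / (v_P − v_S) = Δt · (6.67·3.66)/(6.67−3.66) ≈ 8.1104·Δt.
So d_A = 160.98, d_B = 136.97, d_C = 168.59 km.
Circle about each station: (x + 176.6)² + (y + 102.8)² = 160.98²; (x + 124.7)² + (y + 29.1)² = 136.97²; (x + 145.1)² + (y + 4.0)² = 168.59².
Subtracting the A equation from the B and C equations removes the quadratic terms:
103.8 x + 147.4 y = -18204.72
63.0 x + 197.6 y = -23193.42
Solving the 2×2 system: x ≈ -15.9, y ≈ -112.3 km.
Check against A (with the unrounded x, y): √((x + 176.6)²+(y + 102.8)²) = 160.97 ≈ 160.98 km. ✓

-15.9 km east, -112.3 km north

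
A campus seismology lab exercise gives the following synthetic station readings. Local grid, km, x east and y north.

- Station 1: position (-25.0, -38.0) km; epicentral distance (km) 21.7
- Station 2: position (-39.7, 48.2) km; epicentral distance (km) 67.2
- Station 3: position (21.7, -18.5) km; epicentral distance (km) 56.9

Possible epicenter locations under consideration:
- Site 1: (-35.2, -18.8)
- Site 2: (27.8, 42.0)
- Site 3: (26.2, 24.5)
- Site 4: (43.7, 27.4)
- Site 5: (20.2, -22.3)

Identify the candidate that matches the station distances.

For each candidate, compare |candidate − station| to the reported distance:
Site 1: residuals Station 1 0.0, Station 2 0.0, Station 3 0.0 → max 0.0 km
Site 2: residuals Station 1 74.2, Station 2 0.6, Station 3 3.9 → max 74.2 km
Site 3: residuals Station 1 59.1, Station 2 2.8, Station 3 13.7 → max 59.1 km
Site 4: residuals Station 1 73.2, Station 2 18.8, Station 3 6.0 → max 73.2 km
Site 5: residuals Station 1 26.1, Station 2 25.3, Station 3 52.8 → max 52.8 km
Only Site 1 has all residuals ≈ 0.

Site 1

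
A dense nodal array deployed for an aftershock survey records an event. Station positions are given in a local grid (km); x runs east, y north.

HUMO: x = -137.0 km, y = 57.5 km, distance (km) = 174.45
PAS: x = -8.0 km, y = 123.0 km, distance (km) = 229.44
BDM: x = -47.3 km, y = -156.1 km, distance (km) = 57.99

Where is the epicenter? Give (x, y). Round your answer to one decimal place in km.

Circle about each station: (x + 137.0)² + (y − 57.5)² = 174.45²; (x + 8.0)² + (y − 123.0)² = 229.44²; (x + 47.3)² + (y + 156.1)² = 57.99².
Subtracting pairs of circle equations eliminates x²+y² and gives linear equations (the radical axes):
258.0 x + 131.0 y = -29092.16
179.4 x − 427.2 y = 31599.21
Solving the 2×2 system: x ≈ -62.0, y ≈ -100.0 km.

x ≈ -62.0 km, y ≈ -100.0 km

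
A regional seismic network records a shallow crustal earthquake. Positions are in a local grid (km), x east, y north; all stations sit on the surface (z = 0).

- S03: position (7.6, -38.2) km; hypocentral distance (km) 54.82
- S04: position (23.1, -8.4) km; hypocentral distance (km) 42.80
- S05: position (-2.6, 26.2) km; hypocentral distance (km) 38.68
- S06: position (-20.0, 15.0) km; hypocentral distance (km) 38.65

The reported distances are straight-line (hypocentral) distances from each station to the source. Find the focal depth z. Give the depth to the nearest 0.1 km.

Each station gives a sphere (x−x_i)² + (y−y_i)² + z² = d_i² (stations at z=0).
Subtracting the S03 sphere from S04 and S05: z² cancels, leaving linear equations in x and y:
31.0 x + 59.6 y = 260.56
-20.4 x + 128.8 y = 685.29
Solving: x ≈ -1.398, y ≈ 5.099 km (keep extra digits for the depth step; rounded: -1.4, 5.1).
Then from the S03 sphere: z² = 54.82² − (x − 7.6)² − (y + 38.2)² with x = -1.398, y = 5.099, so z ≈ 32.395 ≈ 32.4 km.
Check against S06 (with the unrounded solution): distance 38.65 ≈ 38.65 km. ✓

32.4 km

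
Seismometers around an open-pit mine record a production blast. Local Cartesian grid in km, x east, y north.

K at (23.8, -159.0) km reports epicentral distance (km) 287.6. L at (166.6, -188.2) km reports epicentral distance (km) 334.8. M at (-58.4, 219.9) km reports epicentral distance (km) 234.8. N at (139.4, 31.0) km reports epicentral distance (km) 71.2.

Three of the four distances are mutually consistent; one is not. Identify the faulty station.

Solve using three stations at a time. Using K, M, N (subtract circle equations pairwise → linear system) gives (x, y) ≈ (144.6, 102.0).
Distances from that point to each station vs reported:
  K: calculated 287.6 vs reported 287.6 → residual 0.0 km
  L: calculated 291.0 vs reported 334.8 → residual 43.8 km
  M: calculated 234.8 vs reported 234.8 → residual 0.0 km
  N: calculated 71.2 vs reported 71.2 → residual 0.0 km
K, M, N are mutually consistent (residuals ≈ 0); L is off by 43.8 km.

L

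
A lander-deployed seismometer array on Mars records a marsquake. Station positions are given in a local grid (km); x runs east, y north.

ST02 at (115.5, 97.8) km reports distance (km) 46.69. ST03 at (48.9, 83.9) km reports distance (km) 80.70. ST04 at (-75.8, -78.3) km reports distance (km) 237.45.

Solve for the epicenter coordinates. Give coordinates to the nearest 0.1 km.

(122.9, 51.7)

Circle about each station: (x − 115.5)² + (y − 97.8)² = 46.69²; (x − 48.9)² + (y − 83.9)² = 80.70²; (x + 75.8)² + (y + 78.3)² = 237.45².
Subtracting the ST02 equation from the ST03 and ST04 equations removes the quadratic terms:
-133.2 x − 27.8 y = -17807.20
-382.6 x − 352.2 y = -65231.11
Solving the 2×2 system: x ≈ 122.9, y ≈ 51.7 km.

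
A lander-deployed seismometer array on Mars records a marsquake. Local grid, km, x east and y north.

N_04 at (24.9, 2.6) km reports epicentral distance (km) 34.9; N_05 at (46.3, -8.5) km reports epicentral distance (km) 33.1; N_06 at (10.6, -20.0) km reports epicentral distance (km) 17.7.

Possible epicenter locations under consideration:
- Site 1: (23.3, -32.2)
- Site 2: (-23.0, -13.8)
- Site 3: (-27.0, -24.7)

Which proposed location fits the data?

For each candidate, compare |candidate − station| to the reported distance:
Site 1: residuals N_04 0.1, N_05 0.1, N_06 0.1 → max 0.1 km
Site 2: residuals N_04 15.7, N_05 36.4, N_06 16.5 → max 36.4 km
Site 3: residuals N_04 23.7, N_05 42.0, N_06 20.2 → max 42.0 km
Only Site 1 has all residuals ≈ 0.

Site 1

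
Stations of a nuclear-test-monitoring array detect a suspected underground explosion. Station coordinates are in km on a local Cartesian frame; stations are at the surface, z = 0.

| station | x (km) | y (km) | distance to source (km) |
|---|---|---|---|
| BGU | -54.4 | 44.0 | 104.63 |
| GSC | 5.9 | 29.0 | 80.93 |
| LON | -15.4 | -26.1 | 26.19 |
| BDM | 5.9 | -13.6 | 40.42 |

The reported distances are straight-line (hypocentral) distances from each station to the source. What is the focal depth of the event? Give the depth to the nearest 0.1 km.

Each station gives a sphere (x−x_i)² + (y−y_i)² + z² = d_i² (stations at z=0).
Subtracting the BGU sphere from GSC and LON: z² cancels, leaving linear equations in x and y:
120.6 x − 30.0 y = 378.22
78.0 x − 140.2 y = 6284.53
Solving: x ≈ -9.302, y ≈ -50.000 km (keep extra digits for the depth step; rounded: -9.3, -50.0).
Then from the BGU sphere: z² = 104.63² − (x + 54.4)² − (y − 44.0)² with x = -9.302, y = -50.000, so z ≈ 8.810 ≈ 8.8 km.
Check against BDM (with the unrounded solution): distance 40.42 ≈ 40.42 km. ✓

depth ≈ 8.8 km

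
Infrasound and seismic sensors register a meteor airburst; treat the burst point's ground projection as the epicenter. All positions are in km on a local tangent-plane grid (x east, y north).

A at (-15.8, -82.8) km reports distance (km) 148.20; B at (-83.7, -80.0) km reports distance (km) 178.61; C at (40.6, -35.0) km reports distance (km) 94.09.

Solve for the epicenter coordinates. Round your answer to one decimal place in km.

Circle about each station: (x + 15.8)² + (y + 82.8)² = 148.20²; (x + 83.7)² + (y + 80.0)² = 178.61²; (x − 40.6)² + (y + 35.0)² = 94.09².
Subtracting the A equation from the B and C equations removes the quadratic terms:
-135.8 x + 5.6 y = -3638.08
112.8 x + 95.6 y = 8878.19
Solving the 2×2 system: x ≈ 29.2, y ≈ 58.4 km.

29.2 km east, 58.4 km north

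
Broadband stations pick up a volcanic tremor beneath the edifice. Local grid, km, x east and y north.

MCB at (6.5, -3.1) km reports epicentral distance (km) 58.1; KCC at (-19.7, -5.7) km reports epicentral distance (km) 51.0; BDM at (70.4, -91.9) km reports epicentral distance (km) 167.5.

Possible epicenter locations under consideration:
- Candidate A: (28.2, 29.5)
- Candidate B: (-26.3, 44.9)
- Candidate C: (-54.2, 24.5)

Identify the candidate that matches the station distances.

Candidate B

For each candidate, compare |candidate − station| to the reported distance:
Candidate A: residuals MCB 18.9, KCC 8.4, BDM 39.0 → max 39.0 km
Candidate B: residuals MCB 0.0, KCC 0.0, BDM 0.0 → max 0.0 km
Candidate C: residuals MCB 8.6, KCC 5.1, BDM 3.0 → max 8.6 km
Only Candidate B has all residuals ≈ 0.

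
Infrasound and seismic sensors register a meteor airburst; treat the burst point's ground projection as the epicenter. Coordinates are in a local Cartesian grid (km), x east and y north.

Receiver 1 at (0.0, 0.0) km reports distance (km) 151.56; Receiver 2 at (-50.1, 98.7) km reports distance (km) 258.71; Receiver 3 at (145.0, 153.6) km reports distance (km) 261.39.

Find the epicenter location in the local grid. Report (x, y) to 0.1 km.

(109.0, -105.3)

Circle about each station: x² + y² = 151.56²; (x + 50.1)² + (y − 98.7)² = 258.71²; (x − 145.0)² + (y − 153.6)² = 261.39².
Subtracting pairs of circle equations eliminates x²+y² and gives linear equations (the radical axes):
-100.2 x + 197.4 y = -31708.73
290.0 x + 307.2 y = -736.34
Solving the 2×2 system: x ≈ 109.0, y ≈ -105.3 km.
Check against Receiver 1 (with the unrounded x, y): √(x²+y²) = 151.56 ≈ 151.56 km. ✓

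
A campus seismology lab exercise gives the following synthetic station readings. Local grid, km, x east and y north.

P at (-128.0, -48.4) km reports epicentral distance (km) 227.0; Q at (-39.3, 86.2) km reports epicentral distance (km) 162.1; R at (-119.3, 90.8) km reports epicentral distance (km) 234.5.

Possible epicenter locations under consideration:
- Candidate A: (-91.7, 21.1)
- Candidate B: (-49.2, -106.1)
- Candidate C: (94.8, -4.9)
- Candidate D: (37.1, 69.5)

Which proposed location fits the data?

Candidate C

For each candidate, compare |candidate − station| to the reported distance:
Candidate A: residuals P 148.6, Q 78.5, R 159.5 → max 159.5 km
Candidate B: residuals P 129.3, Q 30.5, R 25.5 → max 129.3 km
Candidate C: residuals P 0.0, Q 0.0, R 0.0 → max 0.0 km
Candidate D: residuals P 24.1, Q 83.9, R 76.7 → max 83.9 km
Only Candidate C has all residuals ≈ 0.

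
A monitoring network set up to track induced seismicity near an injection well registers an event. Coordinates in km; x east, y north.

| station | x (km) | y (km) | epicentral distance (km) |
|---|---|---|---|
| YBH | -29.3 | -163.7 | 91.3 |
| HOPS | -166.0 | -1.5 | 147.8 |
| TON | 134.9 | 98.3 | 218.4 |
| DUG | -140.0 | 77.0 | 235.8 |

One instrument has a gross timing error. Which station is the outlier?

Solve using three stations at a time. Using YBH, TON, DUG (subtract circle equations pairwise → linear system) gives (x, y) ≈ (25.7, -90.8).
Distances from that point to each station vs reported:
  YBH: calculated 91.3 vs reported 91.3 → residual 0.0 km
  HOPS: calculated 211.4 vs reported 147.8 → residual 63.6 km
  TON: calculated 218.4 vs reported 218.4 → residual 0.0 km
  DUG: calculated 235.8 vs reported 235.8 → residual 0.0 km
YBH, TON, DUG are mutually consistent (residuals ≈ 0); HOPS is off by 63.6 km.

HOPS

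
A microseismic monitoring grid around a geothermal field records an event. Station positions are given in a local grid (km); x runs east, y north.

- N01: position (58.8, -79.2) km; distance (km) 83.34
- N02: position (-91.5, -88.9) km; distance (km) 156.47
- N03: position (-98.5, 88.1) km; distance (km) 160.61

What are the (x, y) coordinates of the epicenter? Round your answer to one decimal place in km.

Circle about each station: (x − 58.8)² + (y + 79.2)² = 83.34²; (x + 91.5)² + (y + 88.9)² = 156.47²; (x + 98.5)² + (y − 88.1)² = 160.61².
Subtracting pairs of circle equations eliminates x²+y² and gives linear equations (the radical axes):
-300.6 x − 19.4 y = -10991.93
-314.6 x + 334.6 y = -11116.24
Solving the 2×2 system: x ≈ 36.5, y ≈ 1.1 km.

(36.5, 1.1)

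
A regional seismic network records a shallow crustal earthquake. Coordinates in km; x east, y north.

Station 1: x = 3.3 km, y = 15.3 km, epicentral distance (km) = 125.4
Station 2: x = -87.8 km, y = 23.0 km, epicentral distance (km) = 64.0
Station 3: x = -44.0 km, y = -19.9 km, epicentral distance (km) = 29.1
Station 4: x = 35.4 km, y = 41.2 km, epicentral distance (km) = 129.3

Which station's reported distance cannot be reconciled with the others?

Station 1

Solve using three stations at a time. Using Station 2, Station 3, Station 4 (subtract circle equations pairwise → linear system) gives (x, y) ≈ (-67.1, -37.6).
Distances from that point to each station vs reported:
  Station 1: calculated 88.1 vs reported 125.4 → residual 37.3 km
  Station 2: calculated 64.0 vs reported 64.0 → residual 0.0 km
  Station 3: calculated 29.1 vs reported 29.1 → residual 0.0 km
  Station 4: calculated 129.3 vs reported 129.3 → residual 0.0 km
Station 2, Station 3, Station 4 are mutually consistent (residuals ≈ 0); Station 1 is off by 37.3 km.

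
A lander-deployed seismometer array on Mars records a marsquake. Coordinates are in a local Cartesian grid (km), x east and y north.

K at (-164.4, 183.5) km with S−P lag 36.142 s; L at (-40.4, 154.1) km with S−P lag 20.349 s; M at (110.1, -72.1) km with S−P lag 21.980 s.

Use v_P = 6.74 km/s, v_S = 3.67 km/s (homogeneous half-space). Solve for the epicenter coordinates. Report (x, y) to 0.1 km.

x ≈ 116.0 km, y ≈ 104.9 km

Distance from S−P lag: d = Δt · v_P v_S / (v_P − v_S) = Δt · (6.74·3.67)/(6.74−3.67) ≈ 8.0573·Δt.
So d_K = 291.21, d_L = 163.96, d_M = 177.10 km.
Circle about each station: (x + 164.4)² + (y − 183.5)² = 291.21²; (x + 40.4)² + (y − 154.1)² = 163.96²; (x − 110.1)² + (y + 72.1)² = 177.10².
Subtracting pairs of circle equations eliminates x²+y² and gives linear equations (the radical axes):
248.0 x − 58.8 y = 22599.74
549.0 x − 511.2 y = 10059.66
Solving the 2×2 system: x ≈ 116.0, y ≈ 104.9 km.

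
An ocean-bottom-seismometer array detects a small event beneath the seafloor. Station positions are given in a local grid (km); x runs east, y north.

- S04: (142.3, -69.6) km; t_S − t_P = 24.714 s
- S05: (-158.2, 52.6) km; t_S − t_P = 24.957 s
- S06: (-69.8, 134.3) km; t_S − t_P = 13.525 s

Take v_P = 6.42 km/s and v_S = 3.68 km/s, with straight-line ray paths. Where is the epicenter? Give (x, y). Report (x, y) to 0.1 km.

Distance from S−P lag: d = Δt · v_P v_S / (v_P − v_S) = Δt · (6.42·3.68)/(6.42−3.68) ≈ 8.6225·Δt.
So d_S04 = 213.10, d_S05 = 215.19, d_S06 = 116.62 km.
Circle about each station: (x − 142.3)² + (y + 69.6)² = 213.10²; (x + 158.2)² + (y − 52.6)² = 215.19²; (x + 69.8)² + (y − 134.3)² = 116.62².
Subtracting pairs of circle equations eliminates x²+y² and gives linear equations (the radical axes):
-601.0 x + 244.4 y = 1805.42
-424.2 x + 407.8 y = 29626.47
Solving the 2×2 system: x ≈ 46.0, y ≈ 120.5 km.

46.0 km east, 120.5 km north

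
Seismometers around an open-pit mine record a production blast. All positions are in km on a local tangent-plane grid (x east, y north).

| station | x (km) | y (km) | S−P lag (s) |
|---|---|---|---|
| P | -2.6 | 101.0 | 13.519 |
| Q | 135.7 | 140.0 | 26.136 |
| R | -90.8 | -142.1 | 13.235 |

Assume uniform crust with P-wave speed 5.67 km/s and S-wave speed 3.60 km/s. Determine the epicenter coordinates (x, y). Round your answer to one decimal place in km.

Distance from S−P lag: d = Δt · v_P v_S / (v_P − v_S) = Δt · (5.67·3.60)/(5.67−3.60) ≈ 9.8609·Δt.
So d_P = 133.31, d_Q = 257.72, d_R = 130.51 km.
Circle about each station: (x + 2.6)² + (y − 101.0)² = 133.31²; (x − 135.7)² + (y − 140.0)² = 257.72²; (x + 90.8)² + (y + 142.1)² = 130.51².
Subtracting the P equation from the Q and R equations removes the quadratic terms:
276.6 x + 78.0 y = -20841.31
-176.4 x − 486.2 y = 18967.99
Solving the 2×2 system: x ≈ -71.7, y ≈ -13.0 km.

(-71.7, -13.0)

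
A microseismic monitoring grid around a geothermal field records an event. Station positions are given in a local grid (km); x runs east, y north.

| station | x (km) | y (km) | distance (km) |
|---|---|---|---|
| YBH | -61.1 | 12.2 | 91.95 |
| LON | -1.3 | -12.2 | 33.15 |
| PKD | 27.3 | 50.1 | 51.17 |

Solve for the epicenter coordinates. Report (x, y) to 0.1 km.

x ≈ 29.9 km, y ≈ -1.0 km

Circle about each station: (x + 61.1)² + (y − 12.2)² = 91.95²; (x + 1.3)² + (y + 12.2)² = 33.15²; (x − 27.3)² + (y − 50.1)² = 51.17².
Subtracting pairs of circle equations eliminates x²+y² and gives linear equations (the radical axes):
119.6 x − 48.8 y = 3624.36
176.8 x + 75.8 y = 5209.68
Solving the 2×2 system: x ≈ 29.9, y ≈ -1.0 km.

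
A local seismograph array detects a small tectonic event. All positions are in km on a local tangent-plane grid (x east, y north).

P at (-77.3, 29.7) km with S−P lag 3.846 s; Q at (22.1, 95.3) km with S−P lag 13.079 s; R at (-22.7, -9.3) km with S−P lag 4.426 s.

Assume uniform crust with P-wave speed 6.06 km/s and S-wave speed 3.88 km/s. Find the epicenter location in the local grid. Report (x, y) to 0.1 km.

-70.4 km east, -11.2 km north

Distance from S−P lag: d = Δt · v_P v_S / (v_P − v_S) = Δt · (6.06·3.88)/(6.06−3.88) ≈ 10.7857·Δt.
So d_P = 41.48, d_Q = 141.07, d_R = 47.74 km.
Circle about each station: (x + 77.3)² + (y − 29.7)² = 41.48²; (x − 22.1)² + (y − 95.3)² = 141.07²; (x + 22.7)² + (y + 9.3)² = 47.74².
Subtracting pairs of circle equations eliminates x²+y² and gives linear equations (the radical axes):
198.8 x + 131.2 y = -15467.03
109.2 x − 78.0 y = -6814.12
Solving the 2×2 system: x ≈ -70.4, y ≈ -11.2 km.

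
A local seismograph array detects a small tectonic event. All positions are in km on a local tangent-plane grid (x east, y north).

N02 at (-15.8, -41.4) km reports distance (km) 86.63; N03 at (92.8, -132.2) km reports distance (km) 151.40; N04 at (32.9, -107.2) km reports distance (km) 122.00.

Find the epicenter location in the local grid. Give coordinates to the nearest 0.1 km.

51.3 km east, 13.4 km north

Circle about each station: (x + 15.8)² + (y + 41.4)² = 86.63²; (x − 92.8)² + (y + 132.2)² = 151.40²; (x − 32.9)² + (y + 107.2)² = 122.00².
Subtracting pairs of circle equations eliminates x²+y² and gives linear equations (the radical axes):
217.2 x − 181.6 y = 8707.88
97.4 x − 131.6 y = 3231.41
Solving the 2×2 system: x ≈ 51.3, y ≈ 13.4 km.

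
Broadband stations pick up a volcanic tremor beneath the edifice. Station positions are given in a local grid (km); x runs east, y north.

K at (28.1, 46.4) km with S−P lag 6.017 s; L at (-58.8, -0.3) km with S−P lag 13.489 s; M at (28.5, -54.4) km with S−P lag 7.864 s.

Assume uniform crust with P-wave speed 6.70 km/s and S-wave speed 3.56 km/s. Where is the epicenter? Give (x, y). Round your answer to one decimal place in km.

(43.6, 3.4)

Distance from S−P lag: d = Δt · v_P v_S / (v_P − v_S) = Δt · (6.70·3.56)/(6.70−3.56) ≈ 7.5962·Δt.
So d_K = 45.71, d_L = 102.46, d_M = 59.74 km.
Circle about each station: (x − 28.1)² + (y − 46.4)² = 45.71²; (x + 58.8)² + (y + 0.3)² = 102.46²; (x − 28.5)² + (y + 54.4)² = 59.74².
Subtracting the K equation from the L and M equations removes the quadratic terms:
-173.8 x − 93.4 y = -7893.69
0.8 x − 201.6 y = -650.42
Solving the 2×2 system: x ≈ 43.6, y ≈ 3.4 km.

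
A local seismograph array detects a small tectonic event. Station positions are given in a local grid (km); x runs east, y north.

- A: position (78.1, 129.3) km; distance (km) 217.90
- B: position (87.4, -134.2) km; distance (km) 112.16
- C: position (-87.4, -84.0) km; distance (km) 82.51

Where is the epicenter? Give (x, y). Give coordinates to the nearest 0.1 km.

Circle about each station: (x − 78.1)² + (y − 129.3)² = 217.90²; (x − 87.4)² + (y + 134.2)² = 112.16²; (x + 87.4)² + (y + 84.0)² = 82.51².
Subtracting pairs of circle equations eliminates x²+y² and gives linear equations (the radical axes):
18.6 x − 527.0 y = 37730.84
-331.0 x − 426.6 y = 32549.17
Solving the 2×2 system: x ≈ -5.8, y ≈ -71.8 km.
Check against A (with the unrounded x, y): √((x − 78.1)²+(y − 129.3)²) = 217.90 ≈ 217.90 km. ✓

x ≈ -5.8 km, y ≈ -71.8 km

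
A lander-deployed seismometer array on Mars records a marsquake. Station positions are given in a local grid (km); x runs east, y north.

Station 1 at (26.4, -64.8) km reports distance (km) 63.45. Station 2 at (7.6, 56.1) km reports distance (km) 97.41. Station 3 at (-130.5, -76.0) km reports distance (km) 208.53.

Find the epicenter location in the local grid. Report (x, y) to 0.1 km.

x ≈ 70.0 km, y ≈ -18.7 km

Circle about each station: (x − 26.4)² + (y + 64.8)² = 63.45²; (x − 7.6)² + (y − 56.1)² = 97.41²; (x + 130.5)² + (y + 76.0)² = 208.53².
Subtracting the Station 1 equation from the Station 2 and Station 3 equations removes the quadratic terms:
-37.6 x + 241.8 y = -7153.84
-313.8 x − 22.4 y = -21548.61
Solving the 2×2 system: x ≈ 70.0, y ≈ -18.7 km.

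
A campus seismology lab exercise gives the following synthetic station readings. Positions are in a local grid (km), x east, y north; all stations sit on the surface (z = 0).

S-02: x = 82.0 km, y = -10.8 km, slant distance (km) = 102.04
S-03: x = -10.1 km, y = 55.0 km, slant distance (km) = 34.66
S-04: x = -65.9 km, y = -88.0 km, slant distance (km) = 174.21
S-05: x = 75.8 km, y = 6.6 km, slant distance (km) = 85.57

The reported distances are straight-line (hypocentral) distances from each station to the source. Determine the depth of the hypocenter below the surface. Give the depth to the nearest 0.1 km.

Each station gives a sphere (x−x_i)² + (y−y_i)² + z² = d_i² (stations at z=0).
Subtracting the S-02 sphere from S-03 and S-04: z² cancels, leaving linear equations in x and y:
-184.2 x + 131.6 y = 5497.22
-295.8 x − 154.4 y = -14690.79
Solving: x ≈ 16.099, y ≈ 64.306 km (keep extra digits for the depth step; rounded: 16.1, 64.3).
Then from the S-02 sphere: z² = 102.04² − (x − 82.0)² − (y + 10.8)² with x = 16.099, y = 64.306, so z ≈ 20.696 ≈ 20.7 km.
Check against S-05 (with the unrounded solution): distance 85.57 ≈ 85.57 km. ✓

20.7 km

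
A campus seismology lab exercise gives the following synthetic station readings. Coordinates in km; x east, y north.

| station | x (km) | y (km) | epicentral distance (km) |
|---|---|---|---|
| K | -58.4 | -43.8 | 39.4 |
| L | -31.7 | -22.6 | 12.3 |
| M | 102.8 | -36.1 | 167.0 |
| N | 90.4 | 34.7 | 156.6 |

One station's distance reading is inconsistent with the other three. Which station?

Solve using three stations at a time. Using K, M, N (subtract circle equations pairwise → linear system) gives (x, y) ≈ (-61.2, -4.6).
Distances from that point to each station vs reported:
  K: calculated 39.3 vs reported 39.4 → residual 0.1 km
  L: calculated 34.6 vs reported 12.3 → residual 22.3 km
  M: calculated 167.0 vs reported 167.0 → residual 0.0 km
  N: calculated 156.6 vs reported 156.6 → residual 0.0 km
K, M, N are mutually consistent (residuals ≈ 0); L is off by 22.3 km.

L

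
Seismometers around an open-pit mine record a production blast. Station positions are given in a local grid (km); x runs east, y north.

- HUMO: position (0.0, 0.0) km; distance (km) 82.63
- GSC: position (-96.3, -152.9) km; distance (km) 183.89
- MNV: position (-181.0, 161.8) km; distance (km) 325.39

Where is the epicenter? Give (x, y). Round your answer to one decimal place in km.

(60.3, -56.5)

Circle about each station: x² + y² = 82.63²; (x + 96.3)² + (y + 152.9)² = 183.89²; (x + 181.0)² + (y − 161.8)² = 325.39².
Subtracting the HUMO equation from the GSC and MNV equations removes the quadratic terms:
-192.6 x − 305.8 y = 5664.28
-362.0 x + 323.6 y = -40110.70
Solving the 2×2 system: x ≈ 60.3, y ≈ -56.5 km.
Check against HUMO (with the unrounded x, y): √(x²+y²) = 82.63 ≈ 82.63 km. ✓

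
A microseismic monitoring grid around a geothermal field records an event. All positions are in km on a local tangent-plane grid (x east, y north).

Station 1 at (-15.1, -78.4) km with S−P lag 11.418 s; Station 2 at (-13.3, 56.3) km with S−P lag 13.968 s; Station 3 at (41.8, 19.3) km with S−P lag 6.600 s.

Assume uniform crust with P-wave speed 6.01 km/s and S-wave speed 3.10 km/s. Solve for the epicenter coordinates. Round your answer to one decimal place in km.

Distance from S−P lag: d = Δt · v_P v_S / (v_P − v_S) = Δt · (6.01·3.10)/(6.01−3.10) ≈ 6.4024·Δt.
So d_Station 1 = 73.10, d_Station 2 = 89.43, d_Station 3 = 42.26 km.
Circle about each station: (x + 15.1)² + (y + 78.4)² = 73.10²; (x + 13.3)² + (y − 56.3)² = 89.43²; (x − 41.8)² + (y − 19.3)² = 42.26².
Subtracting pairs of circle equations eliminates x²+y² and gives linear equations (the radical axes):
3.6 x + 269.4 y = -5682.10
113.8 x + 195.4 y = -697.14
Solving the 2×2 system: x ≈ 30.8, y ≈ -21.5 km.
Check against Station 1 (with the unrounded x, y): √((x + 15.1)²+(y + 78.4)²) = 73.10 ≈ 73.10 km. ✓

30.8 km east, -21.5 km north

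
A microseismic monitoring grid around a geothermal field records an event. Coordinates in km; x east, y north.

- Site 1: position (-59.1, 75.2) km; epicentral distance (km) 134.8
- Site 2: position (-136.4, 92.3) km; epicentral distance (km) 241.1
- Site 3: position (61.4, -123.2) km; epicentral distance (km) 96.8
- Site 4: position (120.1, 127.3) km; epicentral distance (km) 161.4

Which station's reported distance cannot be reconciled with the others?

Site 1

Solve using three stations at a time. Using Site 2, Site 3, Site 4 (subtract circle equations pairwise → linear system) gives (x, y) ≈ (73.1, -27.1).
Distances from that point to each station vs reported:
  Site 1: calculated 167.1 vs reported 134.8 → residual 32.3 km
  Site 2: calculated 241.1 vs reported 241.1 → residual 0.0 km
  Site 3: calculated 96.8 vs reported 96.8 → residual 0.0 km
  Site 4: calculated 161.4 vs reported 161.4 → residual 0.0 km
Site 2, Site 3, Site 4 are mutually consistent (residuals ≈ 0); Site 1 is off by 32.3 km.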